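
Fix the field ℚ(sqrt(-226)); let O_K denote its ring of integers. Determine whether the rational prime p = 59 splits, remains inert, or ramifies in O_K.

59 remains inert

Since -226 ≢ 1 mod 4, the ring of integers is ℤ[√-226] with discriminant 4·(-226) = -904.
disc(K) = -904 is not divisible by 59; 59 is unramified.
Euler's criterion: (-226)^29 mod 59 = 58. Thus (-226|59) = -1.
(-226/59) = -1, so 59 is inert.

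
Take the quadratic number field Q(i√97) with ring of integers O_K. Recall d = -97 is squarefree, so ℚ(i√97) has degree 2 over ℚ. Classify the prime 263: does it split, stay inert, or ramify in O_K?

splits completely

Since -97 ≢ 1 mod 4, the ring of integers is ℤ[√-97] with discriminant 4·(-97) = -388.
263 ∤ -388, so 263 is unramified.
Euler's criterion: (-97)^131 mod 263 = 1. Thus (-97|263) = 1.
d is a quadratic residue mod p, hence 263 splits in O_K.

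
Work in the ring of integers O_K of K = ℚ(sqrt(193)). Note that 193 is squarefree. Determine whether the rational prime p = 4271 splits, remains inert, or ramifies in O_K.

split — (4271) = 𝔭₁𝔭₂ with 𝔭₁ ≠ 𝔭₂

d = 193 ≡ 1 (mod 4), so O_K = ℤ[(1+√193)/2] and disc(K) = d = 193.
4271 ∤ 193, so 4271 is unramified.
Compute (193/4271) via Euler: 193^((4271-1)/2) mod 4271 = 1, so (193/4271) = 1.
d is a quadratic residue mod p, hence 4271 splits in O_K.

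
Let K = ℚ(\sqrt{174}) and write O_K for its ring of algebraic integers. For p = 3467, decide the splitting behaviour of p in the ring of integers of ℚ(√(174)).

3467 remains inert

Since 174 ≢ 1 mod 4, the ring of integers is ℤ[√174] with discriminant 4·174 = 696.
3467 ∤ 696, so 3467 is unramified.
Legendre symbol by Euler's criterion: (174/3467) ≡ 174^1733 ≡ 3466 (mod 3467), i.e. (174/3467) = -1.
Legendre symbol -1 ⇒ 3467 is inert.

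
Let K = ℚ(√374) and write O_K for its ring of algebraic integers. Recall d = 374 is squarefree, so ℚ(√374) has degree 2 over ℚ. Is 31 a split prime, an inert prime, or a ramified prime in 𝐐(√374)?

Since 374 ≢ 1 mod 4, the ring of integers is ℤ[√374] with discriminant 4·374 = 1496.
disc(K) = 1496 is not divisible by 31; 31 is unramified.
Legendre symbol by Euler's criterion: (374/31) ≡ 374^15 ≡ 1 (mod 31), i.e. (374/31) = 1.
Legendre symbol 1 ⇒ 31 is split.

split — (31) = 𝔭₁𝔭₂ with 𝔭₁ ≠ 𝔭₂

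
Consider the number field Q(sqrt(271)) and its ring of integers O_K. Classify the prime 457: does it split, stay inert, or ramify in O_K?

d = 271 ≡ 3 (mod 4), so O_K = ℤ[√271] and disc(K) = 4d = 1084.
disc(K) = 1084 is not divisible by 457; 457 is unramified.
Legendre symbol by Euler's criterion: (271/457) ≡ 271^228 ≡ 456 (mod 457), i.e. (271/457) = -1.
Legendre symbol -1 ⇒ 457 is inert.

p is inert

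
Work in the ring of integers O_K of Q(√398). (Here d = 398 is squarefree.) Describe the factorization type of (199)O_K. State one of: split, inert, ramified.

d = 398 ≡ 2 (mod 4), so O_K = ℤ[√398] and disc(K) = 4d = 1592.
Ramification test: 199 | 1592. The prime 199 ramifies in K.

ramified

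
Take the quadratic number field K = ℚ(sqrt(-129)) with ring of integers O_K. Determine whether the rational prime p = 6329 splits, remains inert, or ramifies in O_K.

split

d = -129 ≡ 3 (mod 4), so O_K = ℤ[√-129] and disc(K) = 4d = -516.
6329 ∤ -516, so 6329 is unramified.
(-129/6329) = 6200^3164 mod 6329 = 1, giving Legendre symbol 1.
d is a quadratic residue mod p, hence 6329 splits in O_K.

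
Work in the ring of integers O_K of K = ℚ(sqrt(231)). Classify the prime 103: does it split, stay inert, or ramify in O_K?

d = 231 ≡ 3 (mod 4), so O_K = ℤ[√231] and disc(K) = 4d = 924.
103 ∤ 924, so 103 is unramified.
Legendre symbol by Euler's criterion: (231/103) ≡ 231^51 ≡ 1 (mod 103), i.e. (231/103) = 1.
(231/103) = 1, so 103 splits.

split — (103) = 𝔭₁𝔭₂ with 𝔭₁ ≠ 𝔭₂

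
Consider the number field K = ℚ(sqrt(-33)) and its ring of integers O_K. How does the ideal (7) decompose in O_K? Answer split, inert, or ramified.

7 splits in O_K

-33 mod 4 = 3, hence disc K = 4·(-33) = -132 and O_K = ℤ[√-33].
Since gcd(7, -132) = 1 the prime 7 does not ramify.
(-33/7) = 2^3 mod 7 = 1, giving Legendre symbol 1.
Legendre symbol 1 ⇒ 7 is split.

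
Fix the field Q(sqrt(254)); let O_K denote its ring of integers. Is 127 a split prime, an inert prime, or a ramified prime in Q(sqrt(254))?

ramified

Since 254 ≢ 1 mod 4, the ring of integers is ℤ[√254] with discriminant 4·254 = 1016.
Ramification test: 127 | 1016. The prime 127 ramifies in K.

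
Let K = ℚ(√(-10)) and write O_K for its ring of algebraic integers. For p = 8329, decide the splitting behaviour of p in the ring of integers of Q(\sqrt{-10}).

d = -10 ≡ 2 (mod 4), so O_K = ℤ[√-10] and disc(K) = 4d = -40.
disc(K) = -40 is not divisible by 8329; 8329 is unramified.
(-10/8329) = 8319^4164 mod 8329 = 1, giving Legendre symbol 1.
(-10/8329) = 1, so 8329 splits.

split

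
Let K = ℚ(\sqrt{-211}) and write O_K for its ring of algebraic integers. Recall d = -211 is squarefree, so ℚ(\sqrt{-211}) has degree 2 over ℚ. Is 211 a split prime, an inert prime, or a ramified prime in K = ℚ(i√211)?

d = -211 ≡ 1 (mod 4), so O_K = ℤ[(1+√-211)/2] and disc(K) = d = -211.
disc(K) = -211 = 211·(-1), so p = 211 is ramified.

ramified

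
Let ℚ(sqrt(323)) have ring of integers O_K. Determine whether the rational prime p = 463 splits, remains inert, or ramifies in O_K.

d = 323 ≡ 3 (mod 4), so O_K = ℤ[√323] and disc(K) = 4d = 1292.
Since gcd(463, 1292) = 1 the prime 463 does not ramify.
Compute (323/463) via Euler: 323^((463-1)/2) mod 463 = 462, so (323/463) = -1.
(323/463) = -1, so 463 is inert.

remains prime (inert)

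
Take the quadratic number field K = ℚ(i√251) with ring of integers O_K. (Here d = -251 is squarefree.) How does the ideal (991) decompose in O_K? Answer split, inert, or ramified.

d = -251 ≡ 1 (mod 4), so O_K = ℤ[(1+√-251)/2] and disc(K) = d = -251.
disc(K) = -251 is not divisible by 991; 991 is unramified.
Euler's criterion: (-251)^495 mod 991 = 990. Thus (-251|991) = -1.
Legendre symbol -1 ⇒ 991 is inert.

inert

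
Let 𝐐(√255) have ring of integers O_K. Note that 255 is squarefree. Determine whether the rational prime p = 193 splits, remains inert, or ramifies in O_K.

Since 255 ≢ 1 mod 4, the ring of integers is ℤ[√255] with discriminant 4·255 = 1020.
disc(K) = 1020 is not divisible by 193; 193 is unramified.
Legendre symbol by Euler's criterion: (255/193) ≡ 255^96 ≡ 1 (mod 193), i.e. (255/193) = 1.
(255/193) = 1, so 193 splits.

split — (193) = 𝔭₁𝔭₂ with 𝔭₁ ≠ 𝔭₂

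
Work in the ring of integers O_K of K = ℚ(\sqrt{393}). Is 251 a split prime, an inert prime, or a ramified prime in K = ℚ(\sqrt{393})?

p splits

393 mod 4 = 1, hence disc K = 393 and O_K = ℤ[(1+√393)/2].
Since gcd(251, 393) = 1 the prime 251 does not ramify.
Legendre symbol by Euler's criterion: (393/251) ≡ 393^125 ≡ 1 (mod 251), i.e. (393/251) = 1.
(393/251) = 1, so 251 splits.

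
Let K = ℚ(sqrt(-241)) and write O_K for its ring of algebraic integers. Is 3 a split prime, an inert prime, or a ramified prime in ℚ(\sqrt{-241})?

-241 mod 4 = 3, hence disc K = 4·(-241) = -964 and O_K = ℤ[√-241].
3 ∤ -964, so 3 is unramified.
Legendre symbol by Euler's criterion: (-241/3) ≡ (-241)^1 ≡ 2 (mod 3), i.e. (-241/3) = -1.
Legendre symbol -1 ⇒ 3 is inert.

inert — (3) stays prime in O_K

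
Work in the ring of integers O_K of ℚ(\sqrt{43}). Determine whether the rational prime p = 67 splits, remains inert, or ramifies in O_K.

d = 43 ≡ 3 (mod 4), so O_K = ℤ[√43] and disc(K) = 4d = 172.
disc(K) = 172 is not divisible by 67; 67 is unramified.
Euler's criterion: 43^33 mod 67 = 66. Thus (43|67) = -1.
d is a non-residue mod p, hence 67 remains inert in O_K.

remains prime (inert)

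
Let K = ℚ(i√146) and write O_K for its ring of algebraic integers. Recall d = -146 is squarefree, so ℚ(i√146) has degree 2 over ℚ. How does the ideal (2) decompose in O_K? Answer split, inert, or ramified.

d = -146 ≡ 2 (mod 4), so O_K = ℤ[√-146] and disc(K) = 4d = -584.
disc(K) = -584 = 2·(-292), so p = 2 is ramified.

ramifies in O_K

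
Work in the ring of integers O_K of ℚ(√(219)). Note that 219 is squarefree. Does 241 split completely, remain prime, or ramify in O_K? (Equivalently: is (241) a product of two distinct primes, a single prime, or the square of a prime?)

219 mod 4 = 3, hence disc K = 4·219 = 876 and O_K = ℤ[√219].
241 ∤ 876, so 241 is unramified.
Euler's criterion: 219^120 mod 241 = 240. Thus (219|241) = -1.
(219/241) = -1, so 241 is inert.

remains prime (inert)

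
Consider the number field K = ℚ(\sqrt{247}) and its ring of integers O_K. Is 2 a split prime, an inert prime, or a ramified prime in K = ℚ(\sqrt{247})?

Since 247 ≢ 1 mod 4, the ring of integers is ℤ[√247] with discriminant 4·247 = 988.
Ramification test: 2 | 988. The prime 2 ramifies in K.

p ramifies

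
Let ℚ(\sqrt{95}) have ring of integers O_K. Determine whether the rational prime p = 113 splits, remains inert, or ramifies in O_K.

95 mod 4 = 3, hence disc K = 4·95 = 380 and O_K = ℤ[√95].
Since gcd(113, 380) = 1 the prime 113 does not ramify.
Legendre symbol by Euler's criterion: (95/113) ≡ 95^56 ≡ 1 (mod 113), i.e. (95/113) = 1.
Legendre symbol 1 ⇒ 113 is split.

split — (113) = 𝔭₁𝔭₂ with 𝔭₁ ≠ 𝔭₂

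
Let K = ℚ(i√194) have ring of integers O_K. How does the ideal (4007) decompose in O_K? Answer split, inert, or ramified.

Since -194 ≢ 1 mod 4, the ring of integers is ℤ[√-194] with discriminant 4·(-194) = -776.
Since gcd(4007, -776) = 1 the prime 4007 does not ramify.
(-194/4007) = 3813^2003 mod 4007 = 1, giving Legendre symbol 1.
Legendre symbol 1 ⇒ 4007 is split.

p splits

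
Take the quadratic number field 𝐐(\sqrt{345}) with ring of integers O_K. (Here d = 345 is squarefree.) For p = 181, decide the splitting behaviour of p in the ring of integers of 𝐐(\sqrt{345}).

p is inert

d = 345 ≡ 1 (mod 4), so O_K = ℤ[(1+√345)/2] and disc(K) = d = 345.
181 ∤ 345, so 181 is unramified.
Euler's criterion: 345^90 mod 181 = 180. Thus (345|181) = -1.
Legendre symbol -1 ⇒ 181 is inert.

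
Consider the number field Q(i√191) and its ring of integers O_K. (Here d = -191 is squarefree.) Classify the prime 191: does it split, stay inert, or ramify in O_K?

ramifies in O_K

-191 mod 4 = 1, hence disc K = -191 and O_K = ℤ[(1+√-191)/2].
191 divides disc(K) = -191, so 191 ramifies.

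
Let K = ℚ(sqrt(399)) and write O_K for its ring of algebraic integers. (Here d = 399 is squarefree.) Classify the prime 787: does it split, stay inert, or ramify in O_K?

inert — (787) stays prime in O_K

399 mod 4 = 3, hence disc K = 4·399 = 1596 and O_K = ℤ[√399].
Since gcd(787, 1596) = 1 the prime 787 does not ramify.
Legendre symbol by Euler's criterion: (399/787) ≡ 399^393 ≡ 786 (mod 787), i.e. (399/787) = -1.
(399/787) = -1, so 787 is inert.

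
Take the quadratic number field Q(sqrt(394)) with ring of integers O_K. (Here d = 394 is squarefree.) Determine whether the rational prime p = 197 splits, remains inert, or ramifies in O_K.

ramifies in O_K

394 mod 4 = 2, hence disc K = 4·394 = 1576 and O_K = ℤ[√394].
Ramification test: 197 | 1576. The prime 197 ramifies in K.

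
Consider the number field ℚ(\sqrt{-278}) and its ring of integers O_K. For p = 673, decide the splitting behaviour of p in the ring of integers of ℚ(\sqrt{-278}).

-278 mod 4 = 2, hence disc K = 4·(-278) = -1112 and O_K = ℤ[√-278].
disc(K) = -1112 is not divisible by 673; 673 is unramified.
(-278/673) = 395^336 mod 673 = 1, giving Legendre symbol 1.
d is a quadratic residue mod p, hence 673 splits in O_K.

p splits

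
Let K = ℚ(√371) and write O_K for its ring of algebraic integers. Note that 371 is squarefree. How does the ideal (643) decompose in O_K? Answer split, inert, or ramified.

split — (643) = 𝔭₁𝔭₂ with 𝔭₁ ≠ 𝔭₂

Since 371 ≢ 1 mod 4, the ring of integers is ℤ[√371] with discriminant 4·371 = 1484.
disc(K) = 1484 is not divisible by 643; 643 is unramified.
Compute (371/643) via Euler: 371^((643-1)/2) mod 643 = 1, so (371/643) = 1.
Legendre symbol 1 ⇒ 643 is split.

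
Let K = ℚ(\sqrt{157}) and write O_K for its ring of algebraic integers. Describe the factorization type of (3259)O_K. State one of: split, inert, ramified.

inert — (3259) stays prime in O_K

157 mod 4 = 1, hence disc K = 157 and O_K = ℤ[(1+√157)/2].
3259 ∤ 157, so 3259 is unramified.
(157/3259) = 157^1629 mod 3259 = 3258, giving Legendre symbol -1.
(157/3259) = -1, so 3259 is inert.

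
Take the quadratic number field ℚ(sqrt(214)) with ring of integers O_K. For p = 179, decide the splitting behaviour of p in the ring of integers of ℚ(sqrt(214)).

214 mod 4 = 2, hence disc K = 4·214 = 856 and O_K = ℤ[√214].
Since gcd(179, 856) = 1 the prime 179 does not ramify.
(214/179) = 35^89 mod 179 = 178, giving Legendre symbol -1.
Legendre symbol -1 ⇒ 179 is inert.

remains prime (inert)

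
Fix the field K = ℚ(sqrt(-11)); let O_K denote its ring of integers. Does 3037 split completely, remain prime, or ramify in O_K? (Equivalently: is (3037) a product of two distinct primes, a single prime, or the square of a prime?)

p splits

Since -11 ≡ 1 mod 4, the ring of integers is ℤ[(1+√-11)/2] with discriminant -11.
disc(K) = -11 is not divisible by 3037; 3037 is unramified.
Euler's criterion: (-11)^1518 mod 3037 = 1. Thus (-11|3037) = 1.
Legendre symbol 1 ⇒ 3037 is split.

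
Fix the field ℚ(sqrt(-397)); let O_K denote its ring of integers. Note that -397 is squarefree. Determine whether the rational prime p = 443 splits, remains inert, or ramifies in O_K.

443 splits in O_K

-397 mod 4 = 3, hence disc K = 4·(-397) = -1588 and O_K = ℤ[√-397].
443 ∤ -1588, so 443 is unramified.
Euler's criterion: (-397)^221 mod 443 = 1. Thus (-397|443) = 1.
Legendre symbol 1 ⇒ 443 is split.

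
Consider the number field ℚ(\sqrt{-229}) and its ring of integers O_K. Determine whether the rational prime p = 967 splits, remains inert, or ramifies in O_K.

p is inert

Since -229 ≢ 1 mod 4, the ring of integers is ℤ[√-229] with discriminant 4·(-229) = -916.
Since gcd(967, -916) = 1 the prime 967 does not ramify.
(-229/967) = 738^483 mod 967 = 966, giving Legendre symbol -1.
Legendre symbol -1 ⇒ 967 is inert.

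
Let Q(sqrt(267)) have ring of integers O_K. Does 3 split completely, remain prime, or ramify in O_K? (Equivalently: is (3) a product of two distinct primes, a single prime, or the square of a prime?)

d = 267 ≡ 3 (mod 4), so O_K = ℤ[√267] and disc(K) = 4d = 1068.
disc(K) = 1068 = 3·356, so p = 3 is ramified.

ramified — (3) = 𝔭²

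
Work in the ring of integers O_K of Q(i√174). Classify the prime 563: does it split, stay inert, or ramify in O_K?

-174 mod 4 = 2, hence disc K = 4·(-174) = -696 and O_K = ℤ[√-174].
Since gcd(563, -696) = 1 the prime 563 does not ramify.
Legendre symbol by Euler's criterion: (-174/563) ≡ (-174)^281 ≡ 562 (mod 563), i.e. (-174/563) = -1.
(-174/563) = -1, so 563 is inert.

563 remains inert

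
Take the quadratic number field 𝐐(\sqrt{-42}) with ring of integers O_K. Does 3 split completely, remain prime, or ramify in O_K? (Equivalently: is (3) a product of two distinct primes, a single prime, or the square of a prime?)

p ramifies

-42 mod 4 = 2, hence disc K = 4·(-42) = -168 and O_K = ℤ[√-42].
Ramification test: 3 | -168. The prime 3 ramifies in K.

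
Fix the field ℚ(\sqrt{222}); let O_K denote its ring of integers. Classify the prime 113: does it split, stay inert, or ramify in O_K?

222 mod 4 = 2, hence disc K = 4·222 = 888 and O_K = ℤ[√222].
Since gcd(113, 888) = 1 the prime 113 does not ramify.
Legendre symbol by Euler's criterion: (222/113) ≡ 222^56 ≡ 1 (mod 113), i.e. (222/113) = 1.
Legendre symbol 1 ⇒ 113 is split.

split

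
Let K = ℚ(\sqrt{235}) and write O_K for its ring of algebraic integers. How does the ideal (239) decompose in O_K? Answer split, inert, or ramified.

d = 235 ≡ 3 (mod 4), so O_K = ℤ[√235] and disc(K) = 4d = 940.
disc(K) = 940 is not divisible by 239; 239 is unramified.
Compute (235/239) via Euler: 235^((239-1)/2) mod 239 = 238, so (235/239) = -1.
(235/239) = -1, so 239 is inert.

inert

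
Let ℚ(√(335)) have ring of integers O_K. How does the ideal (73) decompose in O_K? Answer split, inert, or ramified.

73 remains inert

335 mod 4 = 3, hence disc K = 4·335 = 1340 and O_K = ℤ[√335].
disc(K) = 1340 is not divisible by 73; 73 is unramified.
Euler's criterion: 335^36 mod 73 = 72. Thus (335|73) = -1.
d is a non-residue mod p, hence 73 remains inert in O_K.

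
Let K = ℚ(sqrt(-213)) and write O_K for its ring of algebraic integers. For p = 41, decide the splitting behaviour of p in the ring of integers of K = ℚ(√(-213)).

Since -213 ≢ 1 mod 4, the ring of integers is ℤ[√-213] with discriminant 4·(-213) = -852.
Since gcd(41, -852) = 1 the prime 41 does not ramify.
Euler's criterion: (-213)^20 mod 41 = 1. Thus (-213|41) = 1.
Legendre symbol 1 ⇒ 41 is split.

p splits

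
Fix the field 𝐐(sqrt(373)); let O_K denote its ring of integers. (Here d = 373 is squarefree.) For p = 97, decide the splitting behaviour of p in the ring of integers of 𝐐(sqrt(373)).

373 mod 4 = 1, hence disc K = 373 and O_K = ℤ[(1+√373)/2].
Since gcd(97, 373) = 1 the prime 97 does not ramify.
Legendre symbol by Euler's criterion: (373/97) ≡ 373^48 ≡ 96 (mod 97), i.e. (373/97) = -1.
Legendre symbol -1 ⇒ 97 is inert.

inert — (97) stays prime in O_K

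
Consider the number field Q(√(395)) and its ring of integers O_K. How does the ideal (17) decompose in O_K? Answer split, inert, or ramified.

splits completely

395 mod 4 = 3, hence disc K = 4·395 = 1580 and O_K = ℤ[√395].
Since gcd(17, 1580) = 1 the prime 17 does not ramify.
Compute (395/17) via Euler: 4^((17-1)/2) mod 17 = 1, so (395/17) = 1.
Legendre symbol 1 ⇒ 17 is split.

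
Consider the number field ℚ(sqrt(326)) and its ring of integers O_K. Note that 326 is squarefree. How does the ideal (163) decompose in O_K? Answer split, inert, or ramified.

d = 326 ≡ 2 (mod 4), so O_K = ℤ[√326] and disc(K) = 4d = 1304.
Ramification test: 163 | 1304. The prime 163 ramifies in K.

163 is ramified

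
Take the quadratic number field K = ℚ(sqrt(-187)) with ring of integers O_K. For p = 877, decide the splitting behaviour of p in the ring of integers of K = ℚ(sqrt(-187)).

d = -187 ≡ 1 (mod 4), so O_K = ℤ[(1+√-187)/2] and disc(K) = d = -187.
877 ∤ -187, so 877 is unramified.
Compute (-187/877) via Euler: 690^((877-1)/2) mod 877 = 1, so (-187/877) = 1.
Legendre symbol 1 ⇒ 877 is split.

p splits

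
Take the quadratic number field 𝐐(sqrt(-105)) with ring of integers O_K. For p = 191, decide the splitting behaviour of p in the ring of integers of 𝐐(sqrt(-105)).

split — (191) = 𝔭₁𝔭₂ with 𝔭₁ ≠ 𝔭₂

-105 mod 4 = 3, hence disc K = 4·(-105) = -420 and O_K = ℤ[√-105].
Since gcd(191, -420) = 1 the prime 191 does not ramify.
Legendre symbol by Euler's criterion: (-105/191) ≡ (-105)^95 ≡ 1 (mod 191), i.e. (-105/191) = 1.
Legendre symbol 1 ⇒ 191 is split.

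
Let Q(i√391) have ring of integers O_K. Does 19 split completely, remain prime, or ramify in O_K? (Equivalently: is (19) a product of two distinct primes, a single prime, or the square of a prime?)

p is inert

d = -391 ≡ 1 (mod 4), so O_K = ℤ[(1+√-391)/2] and disc(K) = d = -391.
disc(K) = -391 is not divisible by 19; 19 is unramified.
Compute (-391/19) via Euler: 8^((19-1)/2) mod 19 = 18, so (-391/19) = -1.
(-391/19) = -1, so 19 is inert.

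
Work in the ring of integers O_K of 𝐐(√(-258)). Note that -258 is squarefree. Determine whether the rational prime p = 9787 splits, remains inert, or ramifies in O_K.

p is inert

d = -258 ≡ 2 (mod 4), so O_K = ℤ[√-258] and disc(K) = 4d = -1032.
disc(K) = -1032 is not divisible by 9787; 9787 is unramified.
Compute (-258/9787) via Euler: 9529^((9787-1)/2) mod 9787 = 9786, so (-258/9787) = -1.
Legendre symbol -1 ⇒ 9787 is inert.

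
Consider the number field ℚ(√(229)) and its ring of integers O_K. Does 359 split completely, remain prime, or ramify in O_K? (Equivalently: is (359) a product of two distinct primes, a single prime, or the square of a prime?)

Since 229 ≡ 1 mod 4, the ring of integers is ℤ[(1+√229)/2] with discriminant 229.
Since gcd(359, 229) = 1 the prime 359 does not ramify.
Legendre symbol by Euler's criterion: (229/359) ≡ 229^179 ≡ 1 (mod 359), i.e. (229/359) = 1.
(229/359) = 1, so 359 splits.

p splits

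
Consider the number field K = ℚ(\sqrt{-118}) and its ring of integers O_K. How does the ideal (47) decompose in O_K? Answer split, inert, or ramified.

47 remains inert

d = -118 ≡ 2 (mod 4), so O_K = ℤ[√-118] and disc(K) = 4d = -472.
Since gcd(47, -472) = 1 the prime 47 does not ramify.
Legendre symbol by Euler's criterion: (-118/47) ≡ (-118)^23 ≡ 46 (mod 47), i.e. (-118/47) = -1.
Legendre symbol -1 ⇒ 47 is inert.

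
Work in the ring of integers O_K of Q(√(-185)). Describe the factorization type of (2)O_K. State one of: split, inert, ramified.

Since -185 ≢ 1 mod 4, the ring of integers is ℤ[√-185] with discriminant 4·(-185) = -740.
2 divides disc(K) = -740, so 2 ramifies.

p ramifies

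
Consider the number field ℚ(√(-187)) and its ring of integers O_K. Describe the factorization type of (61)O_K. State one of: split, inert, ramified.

p splits

d = -187 ≡ 1 (mod 4), so O_K = ℤ[(1+√-187)/2] and disc(K) = d = -187.
61 ∤ -187, so 61 is unramified.
Legendre symbol by Euler's criterion: (-187/61) ≡ (-187)^30 ≡ 1 (mod 61), i.e. (-187/61) = 1.
Legendre symbol 1 ⇒ 61 is split.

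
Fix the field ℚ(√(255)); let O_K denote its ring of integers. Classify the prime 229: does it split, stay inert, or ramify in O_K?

splits completely

d = 255 ≡ 3 (mod 4), so O_K = ℤ[√255] and disc(K) = 4d = 1020.
disc(K) = 1020 is not divisible by 229; 229 is unramified.
(255/229) = 26^114 mod 229 = 1, giving Legendre symbol 1.
Legendre symbol 1 ⇒ 229 is split.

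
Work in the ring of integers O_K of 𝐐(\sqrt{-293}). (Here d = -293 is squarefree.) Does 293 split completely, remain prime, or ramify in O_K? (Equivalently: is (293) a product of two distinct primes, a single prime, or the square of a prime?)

ramifies in O_K

Since -293 ≢ 1 mod 4, the ring of integers is ℤ[√-293] with discriminant 4·(-293) = -1172.
293 divides disc(K) = -1172, so 293 ramifies.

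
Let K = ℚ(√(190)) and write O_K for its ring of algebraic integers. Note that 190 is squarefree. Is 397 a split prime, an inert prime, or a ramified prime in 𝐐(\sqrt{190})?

Since 190 ≢ 1 mod 4, the ring of integers is ℤ[√190] with discriminant 4·190 = 760.
Since gcd(397, 760) = 1 the prime 397 does not ramify.
Legendre symbol by Euler's criterion: (190/397) ≡ 190^198 ≡ 1 (mod 397), i.e. (190/397) = 1.
d is a quadratic residue mod p, hence 397 splits in O_K.

split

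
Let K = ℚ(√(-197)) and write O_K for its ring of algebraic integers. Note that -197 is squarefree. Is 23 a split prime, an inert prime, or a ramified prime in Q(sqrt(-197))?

inert

-197 mod 4 = 3, hence disc K = 4·(-197) = -788 and O_K = ℤ[√-197].
23 ∤ -788, so 23 is unramified.
Compute (-197/23) via Euler: 10^((23-1)/2) mod 23 = 22, so (-197/23) = -1.
d is a non-residue mod p, hence 23 remains inert in O_K.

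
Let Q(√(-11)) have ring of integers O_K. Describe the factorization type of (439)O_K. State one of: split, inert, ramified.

remains prime (inert)

Since -11 ≡ 1 mod 4, the ring of integers is ℤ[(1+√-11)/2] with discriminant -11.
Since gcd(439, -11) = 1 the prime 439 does not ramify.
Legendre symbol by Euler's criterion: (-11/439) ≡ (-11)^219 ≡ 438 (mod 439), i.e. (-11/439) = -1.
(-11/439) = -1, so 439 is inert.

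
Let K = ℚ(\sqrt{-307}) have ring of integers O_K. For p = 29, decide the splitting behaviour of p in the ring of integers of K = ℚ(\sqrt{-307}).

inert — (29) stays prime in O_K

-307 mod 4 = 1, hence disc K = -307 and O_K = ℤ[(1+√-307)/2].
29 ∤ -307, so 29 is unramified.
(-307/29) = 12^14 mod 29 = 28, giving Legendre symbol -1.
d is a non-residue mod p, hence 29 remains inert in O_K.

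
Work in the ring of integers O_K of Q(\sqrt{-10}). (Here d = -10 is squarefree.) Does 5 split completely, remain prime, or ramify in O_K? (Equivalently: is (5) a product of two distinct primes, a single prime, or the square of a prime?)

d = -10 ≡ 2 (mod 4), so O_K = ℤ[√-10] and disc(K) = 4d = -40.
5 divides disc(K) = -40, so 5 ramifies.

5 is ramified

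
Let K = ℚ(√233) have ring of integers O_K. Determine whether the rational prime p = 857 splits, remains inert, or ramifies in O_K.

d = 233 ≡ 1 (mod 4), so O_K = ℤ[(1+√233)/2] and disc(K) = d = 233.
857 ∤ 233, so 857 is unramified.
Legendre symbol by Euler's criterion: (233/857) ≡ 233^428 ≡ 856 (mod 857), i.e. (233/857) = -1.
d is a non-residue mod p, hence 857 remains inert in O_K.

inert — (857) stays prime in O_K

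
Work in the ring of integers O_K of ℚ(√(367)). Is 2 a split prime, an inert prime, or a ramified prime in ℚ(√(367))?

ramifies in O_K

367 mod 4 = 3, hence disc K = 4·367 = 1468 and O_K = ℤ[√367].
disc(K) = 1468 = 2·734, so p = 2 is ramified.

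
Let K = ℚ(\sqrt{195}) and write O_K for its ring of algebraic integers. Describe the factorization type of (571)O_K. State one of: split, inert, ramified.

571 remains inert

d = 195 ≡ 3 (mod 4), so O_K = ℤ[√195] and disc(K) = 4d = 780.
Since gcd(571, 780) = 1 the prime 571 does not ramify.
Euler's criterion: 195^285 mod 571 = 570. Thus (195|571) = -1.
(195/571) = -1, so 571 is inert.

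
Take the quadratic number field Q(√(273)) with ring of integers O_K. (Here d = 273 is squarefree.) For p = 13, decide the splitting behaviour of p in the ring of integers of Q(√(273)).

13 is ramified

273 mod 4 = 1, hence disc K = 273 and O_K = ℤ[(1+√273)/2].
13 divides disc(K) = 273, so 13 ramifies.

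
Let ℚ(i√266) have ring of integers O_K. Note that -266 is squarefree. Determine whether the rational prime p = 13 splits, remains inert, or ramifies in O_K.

-266 mod 4 = 2, hence disc K = 4·(-266) = -1064 and O_K = ℤ[√-266].
Since gcd(13, -1064) = 1 the prime 13 does not ramify.
Compute (-266/13) via Euler: 7^((13-1)/2) mod 13 = 12, so (-266/13) = -1.
(-266/13) = -1, so 13 is inert.

p is inert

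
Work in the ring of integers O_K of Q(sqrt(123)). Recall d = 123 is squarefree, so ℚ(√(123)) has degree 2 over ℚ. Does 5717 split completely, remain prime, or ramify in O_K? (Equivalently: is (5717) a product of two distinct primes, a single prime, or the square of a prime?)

123 mod 4 = 3, hence disc K = 4·123 = 492 and O_K = ℤ[√123].
5717 ∤ 492, so 5717 is unramified.
(123/5717) = 123^2858 mod 5717 = 5716, giving Legendre symbol -1.
(123/5717) = -1, so 5717 is inert.

remains prime (inert)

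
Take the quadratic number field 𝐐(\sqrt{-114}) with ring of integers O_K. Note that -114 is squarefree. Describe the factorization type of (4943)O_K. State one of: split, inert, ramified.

remains prime (inert)

-114 mod 4 = 2, hence disc K = 4·(-114) = -456 and O_K = ℤ[√-114].
Since gcd(4943, -456) = 1 the prime 4943 does not ramify.
Compute (-114/4943) via Euler: 4829^((4943-1)/2) mod 4943 = 4942, so (-114/4943) = -1.
(-114/4943) = -1, so 4943 is inert.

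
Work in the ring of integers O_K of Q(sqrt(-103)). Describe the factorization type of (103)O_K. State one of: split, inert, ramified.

ramifies in O_K

Since -103 ≡ 1 mod 4, the ring of integers is ℤ[(1+√-103)/2] with discriminant -103.
Ramification test: 103 | -103. The prime 103 ramifies in K.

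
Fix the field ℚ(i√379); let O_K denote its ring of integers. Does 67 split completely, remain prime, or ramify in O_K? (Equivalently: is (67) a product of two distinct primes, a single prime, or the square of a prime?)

67 splits in O_K

Since -379 ≡ 1 mod 4, the ring of integers is ℤ[(1+√-379)/2] with discriminant -379.
67 ∤ -379, so 67 is unramified.
Legendre symbol by Euler's criterion: (-379/67) ≡ (-379)^33 ≡ 1 (mod 67), i.e. (-379/67) = 1.
Legendre symbol 1 ⇒ 67 is split.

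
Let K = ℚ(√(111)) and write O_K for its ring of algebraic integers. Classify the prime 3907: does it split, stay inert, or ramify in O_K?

d = 111 ≡ 3 (mod 4), so O_K = ℤ[√111] and disc(K) = 4d = 444.
3907 ∤ 444, so 3907 is unramified.
Compute (111/3907) via Euler: 111^((3907-1)/2) mod 3907 = 1, so (111/3907) = 1.
(111/3907) = 1, so 3907 splits.

3907 splits in O_K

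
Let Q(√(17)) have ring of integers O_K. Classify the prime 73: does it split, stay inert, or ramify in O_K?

73 remains inert

Since 17 ≡ 1 mod 4, the ring of integers is ℤ[(1+√17)/2] with discriminant 17.
disc(K) = 17 is not divisible by 73; 73 is unramified.
(17/73) = 17^36 mod 73 = 72, giving Legendre symbol -1.
d is a non-residue mod p, hence 73 remains inert in O_K.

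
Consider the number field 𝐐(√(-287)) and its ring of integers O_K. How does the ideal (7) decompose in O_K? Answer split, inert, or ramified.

7 is ramified

Since -287 ≡ 1 mod 4, the ring of integers is ℤ[(1+√-287)/2] with discriminant -287.
disc(K) = -287 = 7·(-41), so p = 7 is ramified.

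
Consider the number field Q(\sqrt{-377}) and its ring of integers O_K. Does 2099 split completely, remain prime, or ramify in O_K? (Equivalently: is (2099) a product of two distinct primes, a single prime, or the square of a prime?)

inert — (2099) stays prime in O_K

Since -377 ≢ 1 mod 4, the ring of integers is ℤ[√-377] with discriminant 4·(-377) = -1508.
Since gcd(2099, -1508) = 1 the prime 2099 does not ramify.
Compute (-377/2099) via Euler: 1722^((2099-1)/2) mod 2099 = 2098, so (-377/2099) = -1.
d is a non-residue mod p, hence 2099 remains inert in O_K.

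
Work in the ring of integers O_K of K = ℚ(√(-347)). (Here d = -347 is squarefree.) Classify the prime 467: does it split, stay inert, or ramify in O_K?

d = -347 ≡ 1 (mod 4), so O_K = ℤ[(1+√-347)/2] and disc(K) = d = -347.
Since gcd(467, -347) = 1 the prime 467 does not ramify.
Legendre symbol by Euler's criterion: (-347/467) ≡ (-347)^233 ≡ 1 (mod 467), i.e. (-347/467) = 1.
d is a quadratic residue mod p, hence 467 splits in O_K.

splits completely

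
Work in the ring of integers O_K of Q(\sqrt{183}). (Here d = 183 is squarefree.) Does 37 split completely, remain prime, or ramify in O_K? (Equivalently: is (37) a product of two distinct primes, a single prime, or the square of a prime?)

Since 183 ≢ 1 mod 4, the ring of integers is ℤ[√183] with discriminant 4·183 = 732.
37 ∤ 732, so 37 is unramified.
Euler's criterion: 183^18 mod 37 = 36. Thus (183|37) = -1.
d is a non-residue mod p, hence 37 remains inert in O_K.

37 remains inert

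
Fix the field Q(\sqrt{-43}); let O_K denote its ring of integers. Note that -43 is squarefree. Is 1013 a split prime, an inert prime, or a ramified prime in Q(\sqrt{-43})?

-43 mod 4 = 1, hence disc K = -43 and O_K = ℤ[(1+√-43)/2].
1013 ∤ -43, so 1013 is unramified.
Legendre symbol by Euler's criterion: (-43/1013) ≡ (-43)^506 ≡ 1 (mod 1013), i.e. (-43/1013) = 1.
(-43/1013) = 1, so 1013 splits.

split — (1013) = 𝔭₁𝔭₂ with 𝔭₁ ≠ 𝔭₂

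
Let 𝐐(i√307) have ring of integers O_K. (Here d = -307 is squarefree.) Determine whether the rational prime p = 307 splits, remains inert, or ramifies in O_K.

-307 mod 4 = 1, hence disc K = -307 and O_K = ℤ[(1+√-307)/2].
disc(K) = -307 = 307·(-1), so p = 307 is ramified.

307 is ramified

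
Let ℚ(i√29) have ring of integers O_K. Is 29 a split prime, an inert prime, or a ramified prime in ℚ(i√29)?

d = -29 ≡ 3 (mod 4), so O_K = ℤ[√-29] and disc(K) = 4d = -116.
disc(K) = -116 = 29·(-4), so p = 29 is ramified.

p ramifies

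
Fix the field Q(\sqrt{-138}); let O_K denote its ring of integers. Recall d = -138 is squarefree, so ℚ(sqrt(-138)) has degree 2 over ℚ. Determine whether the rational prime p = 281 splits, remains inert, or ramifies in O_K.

split

-138 mod 4 = 2, hence disc K = 4·(-138) = -552 and O_K = ℤ[√-138].
281 ∤ -552, so 281 is unramified.
(-138/281) = 143^140 mod 281 = 1, giving Legendre symbol 1.
d is a quadratic residue mod p, hence 281 splits in O_K.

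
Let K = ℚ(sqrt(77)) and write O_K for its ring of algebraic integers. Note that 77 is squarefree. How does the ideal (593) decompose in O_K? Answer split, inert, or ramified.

Since 77 ≡ 1 mod 4, the ring of integers is ℤ[(1+√77)/2] with discriminant 77.
Since gcd(593, 77) = 1 the prime 593 does not ramify.
Legendre symbol by Euler's criterion: (77/593) ≡ 77^296 ≡ 1 (mod 593), i.e. (77/593) = 1.
d is a quadratic residue mod p, hence 593 splits in O_K.

split — (593) = 𝔭₁𝔭₂ with 𝔭₁ ≠ 𝔭₂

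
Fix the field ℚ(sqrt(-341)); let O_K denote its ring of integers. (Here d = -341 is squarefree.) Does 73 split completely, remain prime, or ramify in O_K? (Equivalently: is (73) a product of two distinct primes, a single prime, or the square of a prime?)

p splits

-341 mod 4 = 3, hence disc K = 4·(-341) = -1364 and O_K = ℤ[√-341].
disc(K) = -1364 is not divisible by 73; 73 is unramified.
Euler's criterion: (-341)^36 mod 73 = 1. Thus (-341|73) = 1.
(-341/73) = 1, so 73 splits.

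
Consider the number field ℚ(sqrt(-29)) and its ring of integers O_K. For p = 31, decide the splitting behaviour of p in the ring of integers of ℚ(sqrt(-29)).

Since -29 ≢ 1 mod 4, the ring of integers is ℤ[√-29] with discriminant 4·(-29) = -116.
disc(K) = -116 is not divisible by 31; 31 is unramified.
Compute (-29/31) via Euler: 2^((31-1)/2) mod 31 = 1, so (-29/31) = 1.
(-29/31) = 1, so 31 splits.

31 splits in O_K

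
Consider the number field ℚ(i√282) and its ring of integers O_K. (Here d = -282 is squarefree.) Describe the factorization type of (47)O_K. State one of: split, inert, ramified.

ramifies in O_K

Since -282 ≢ 1 mod 4, the ring of integers is ℤ[√-282] with discriminant 4·(-282) = -1128.
47 divides disc(K) = -1128, so 47 ramifies.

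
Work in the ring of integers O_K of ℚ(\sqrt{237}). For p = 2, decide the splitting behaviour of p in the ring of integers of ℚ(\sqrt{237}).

Since 237 ≡ 1 mod 4, the ring of integers is ℤ[(1+√237)/2] with discriminant 237.
2 ∤ 237, so 2 is unramified.
Checking d mod 8: 237 ≡ 5. Hence 2 is inert in O_K.

2 remains inert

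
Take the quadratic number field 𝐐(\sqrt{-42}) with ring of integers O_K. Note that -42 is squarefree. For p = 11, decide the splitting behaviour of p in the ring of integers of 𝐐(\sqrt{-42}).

-42 mod 4 = 2, hence disc K = 4·(-42) = -168 and O_K = ℤ[√-42].
Since gcd(11, -168) = 1 the prime 11 does not ramify.
(-42/11) = 2^5 mod 11 = 10, giving Legendre symbol -1.
d is a non-residue mod p, hence 11 remains inert in O_K.

11 remains inert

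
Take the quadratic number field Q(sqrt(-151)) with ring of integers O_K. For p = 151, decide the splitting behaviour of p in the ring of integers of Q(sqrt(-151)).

Since -151 ≡ 1 mod 4, the ring of integers is ℤ[(1+√-151)/2] with discriminant -151.
disc(K) = -151 = 151·(-1), so p = 151 is ramified.

p ramifies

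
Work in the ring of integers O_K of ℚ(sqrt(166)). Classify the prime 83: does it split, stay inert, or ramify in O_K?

Since 166 ≢ 1 mod 4, the ring of integers is ℤ[√166] with discriminant 4·166 = 664.
disc(K) = 664 = 83·8, so p = 83 is ramified.

ramifies in O_K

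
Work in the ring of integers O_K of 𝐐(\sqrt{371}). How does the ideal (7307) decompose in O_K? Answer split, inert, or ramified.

371 mod 4 = 3, hence disc K = 4·371 = 1484 and O_K = ℤ[√371].
7307 ∤ 1484, so 7307 is unramified.
Legendre symbol by Euler's criterion: (371/7307) ≡ 371^3653 ≡ 1 (mod 7307), i.e. (371/7307) = 1.
d is a quadratic residue mod p, hence 7307 splits in O_K.

splits completely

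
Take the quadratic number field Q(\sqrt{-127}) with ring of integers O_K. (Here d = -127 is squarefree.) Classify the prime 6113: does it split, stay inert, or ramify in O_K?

-127 mod 4 = 1, hence disc K = -127 and O_K = ℤ[(1+√-127)/2].
6113 ∤ -127, so 6113 is unramified.
Legendre symbol by Euler's criterion: (-127/6113) ≡ (-127)^3056 ≡ 1 (mod 6113), i.e. (-127/6113) = 1.
Legendre symbol 1 ⇒ 6113 is split.

splits completely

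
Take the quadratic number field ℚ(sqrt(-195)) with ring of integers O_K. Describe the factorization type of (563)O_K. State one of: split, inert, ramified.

p splits

-195 mod 4 = 1, hence disc K = -195 and O_K = ℤ[(1+√-195)/2].
563 ∤ -195, so 563 is unramified.
(-195/563) = 368^281 mod 563 = 1, giving Legendre symbol 1.
(-195/563) = 1, so 563 splits.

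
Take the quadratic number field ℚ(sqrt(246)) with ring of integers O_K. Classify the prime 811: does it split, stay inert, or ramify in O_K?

p splits

246 mod 4 = 2, hence disc K = 4·246 = 984 and O_K = ℤ[√246].
Since gcd(811, 984) = 1 the prime 811 does not ramify.
Legendre symbol by Euler's criterion: (246/811) ≡ 246^405 ≡ 1 (mod 811), i.e. (246/811) = 1.
d is a quadratic residue mod p, hence 811 splits in O_K.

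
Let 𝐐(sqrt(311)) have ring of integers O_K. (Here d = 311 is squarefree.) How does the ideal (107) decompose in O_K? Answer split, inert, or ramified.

p is inert

Since 311 ≢ 1 mod 4, the ring of integers is ℤ[√311] with discriminant 4·311 = 1244.
107 ∤ 1244, so 107 is unramified.
Euler's criterion: 311^53 mod 107 = 106. Thus (311|107) = -1.
d is a non-residue mod p, hence 107 remains inert in O_K.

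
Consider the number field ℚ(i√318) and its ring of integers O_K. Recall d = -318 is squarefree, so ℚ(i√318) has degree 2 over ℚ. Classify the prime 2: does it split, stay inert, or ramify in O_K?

Since -318 ≢ 1 mod 4, the ring of integers is ℤ[√-318] with discriminant 4·(-318) = -1272.
disc(K) = -1272 = 2·(-636), so p = 2 is ramified.

2 is ramified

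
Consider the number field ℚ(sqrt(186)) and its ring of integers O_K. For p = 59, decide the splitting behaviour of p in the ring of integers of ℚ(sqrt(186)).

splits completely

Since 186 ≢ 1 mod 4, the ring of integers is ℤ[√186] with discriminant 4·186 = 744.
disc(K) = 744 is not divisible by 59; 59 is unramified.
(186/59) = 9^29 mod 59 = 1, giving Legendre symbol 1.
(186/59) = 1, so 59 splits.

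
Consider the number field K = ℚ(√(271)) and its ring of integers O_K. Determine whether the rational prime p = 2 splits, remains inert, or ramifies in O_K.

271 mod 4 = 3, hence disc K = 4·271 = 1084 and O_K = ℤ[√271].
disc(K) = 1084 = 2·542, so p = 2 is ramified.

p ramifies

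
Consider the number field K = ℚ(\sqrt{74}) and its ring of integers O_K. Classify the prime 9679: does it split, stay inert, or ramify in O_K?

inert

Since 74 ≢ 1 mod 4, the ring of integers is ℤ[√74] with discriminant 4·74 = 296.
9679 ∤ 296, so 9679 is unramified.
Euler's criterion: 74^4839 mod 9679 = 9678. Thus (74|9679) = -1.
Legendre symbol -1 ⇒ 9679 is inert.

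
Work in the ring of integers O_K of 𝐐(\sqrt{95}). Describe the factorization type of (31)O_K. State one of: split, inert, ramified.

Since 95 ≢ 1 mod 4, the ring of integers is ℤ[√95] with discriminant 4·95 = 380.
Since gcd(31, 380) = 1 the prime 31 does not ramify.
Compute (95/31) via Euler: 2^((31-1)/2) mod 31 = 1, so (95/31) = 1.
d is a quadratic residue mod p, hence 31 splits in O_K.

split — (31) = 𝔭₁𝔭₂ with 𝔭₁ ≠ 𝔭₂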